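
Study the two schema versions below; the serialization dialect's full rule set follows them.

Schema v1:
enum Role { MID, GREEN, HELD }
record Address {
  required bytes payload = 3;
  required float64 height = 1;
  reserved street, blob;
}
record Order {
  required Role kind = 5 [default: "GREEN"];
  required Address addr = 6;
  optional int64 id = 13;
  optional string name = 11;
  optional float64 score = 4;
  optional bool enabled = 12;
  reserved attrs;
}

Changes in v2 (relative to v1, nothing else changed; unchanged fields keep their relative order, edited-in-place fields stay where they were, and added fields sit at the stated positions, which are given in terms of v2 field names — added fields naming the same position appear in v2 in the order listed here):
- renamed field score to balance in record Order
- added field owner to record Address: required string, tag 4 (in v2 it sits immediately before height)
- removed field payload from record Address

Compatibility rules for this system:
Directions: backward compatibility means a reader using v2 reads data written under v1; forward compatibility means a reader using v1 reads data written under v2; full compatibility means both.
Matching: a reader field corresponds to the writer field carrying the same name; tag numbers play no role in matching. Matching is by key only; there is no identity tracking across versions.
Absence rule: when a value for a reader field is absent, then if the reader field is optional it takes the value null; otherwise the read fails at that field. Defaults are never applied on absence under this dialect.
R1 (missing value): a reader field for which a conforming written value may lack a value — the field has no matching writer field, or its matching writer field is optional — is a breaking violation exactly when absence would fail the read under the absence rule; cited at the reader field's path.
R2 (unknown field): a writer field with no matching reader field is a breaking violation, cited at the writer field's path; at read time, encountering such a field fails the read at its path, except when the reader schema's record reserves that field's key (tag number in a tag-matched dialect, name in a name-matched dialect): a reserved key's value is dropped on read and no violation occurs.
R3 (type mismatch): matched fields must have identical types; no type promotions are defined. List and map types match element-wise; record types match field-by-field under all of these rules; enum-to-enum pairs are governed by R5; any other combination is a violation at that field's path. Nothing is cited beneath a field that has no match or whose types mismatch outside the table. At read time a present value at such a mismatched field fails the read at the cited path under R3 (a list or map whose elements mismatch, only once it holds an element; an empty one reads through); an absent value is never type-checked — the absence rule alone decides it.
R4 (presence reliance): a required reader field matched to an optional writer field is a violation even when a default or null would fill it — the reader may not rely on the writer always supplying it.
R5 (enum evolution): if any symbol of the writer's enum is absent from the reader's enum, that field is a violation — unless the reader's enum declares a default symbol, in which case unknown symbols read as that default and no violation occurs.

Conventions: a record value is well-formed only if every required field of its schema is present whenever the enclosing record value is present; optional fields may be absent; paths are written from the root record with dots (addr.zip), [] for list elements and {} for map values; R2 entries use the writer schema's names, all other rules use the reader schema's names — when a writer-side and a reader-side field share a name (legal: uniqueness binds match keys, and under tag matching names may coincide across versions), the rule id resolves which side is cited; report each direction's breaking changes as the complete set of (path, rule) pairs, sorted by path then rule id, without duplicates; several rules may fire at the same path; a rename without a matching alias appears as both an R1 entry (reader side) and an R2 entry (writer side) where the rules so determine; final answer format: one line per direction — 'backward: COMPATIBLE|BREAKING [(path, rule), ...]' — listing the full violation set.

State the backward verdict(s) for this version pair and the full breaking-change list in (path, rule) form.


backward: BREAKING [(addr.owner, R1), (addr.payload, R2), (score, R2)]

each type pair in Order: writer, then reader
backward on Order — v2 reading data written by v1:
  writer required, Role -> Role: reader kind maps from writer kind
  writer required, Address -> Address: reader addr maps from writer addr
  writer optional, int64 -> int64: reader id maps from writer id
  writer optional, string -> string: reader name maps from writer name
  balance: no writer match
  writer optional, bool -> bool: reader enabled maps from writer enabled
  writer field score has no reader counterpart
  addr.owner: no writer match
  writer required, float64 -> float64: reader addr.height maps from writer addr.height
  writer field addr.payload has no reader counterpart
  breaking: (addr.owner, R1)
  breaking: (addr.payload, R2)
  breaking: (score, R2)
  => 3 violation(s): backward is BREAKING for Order


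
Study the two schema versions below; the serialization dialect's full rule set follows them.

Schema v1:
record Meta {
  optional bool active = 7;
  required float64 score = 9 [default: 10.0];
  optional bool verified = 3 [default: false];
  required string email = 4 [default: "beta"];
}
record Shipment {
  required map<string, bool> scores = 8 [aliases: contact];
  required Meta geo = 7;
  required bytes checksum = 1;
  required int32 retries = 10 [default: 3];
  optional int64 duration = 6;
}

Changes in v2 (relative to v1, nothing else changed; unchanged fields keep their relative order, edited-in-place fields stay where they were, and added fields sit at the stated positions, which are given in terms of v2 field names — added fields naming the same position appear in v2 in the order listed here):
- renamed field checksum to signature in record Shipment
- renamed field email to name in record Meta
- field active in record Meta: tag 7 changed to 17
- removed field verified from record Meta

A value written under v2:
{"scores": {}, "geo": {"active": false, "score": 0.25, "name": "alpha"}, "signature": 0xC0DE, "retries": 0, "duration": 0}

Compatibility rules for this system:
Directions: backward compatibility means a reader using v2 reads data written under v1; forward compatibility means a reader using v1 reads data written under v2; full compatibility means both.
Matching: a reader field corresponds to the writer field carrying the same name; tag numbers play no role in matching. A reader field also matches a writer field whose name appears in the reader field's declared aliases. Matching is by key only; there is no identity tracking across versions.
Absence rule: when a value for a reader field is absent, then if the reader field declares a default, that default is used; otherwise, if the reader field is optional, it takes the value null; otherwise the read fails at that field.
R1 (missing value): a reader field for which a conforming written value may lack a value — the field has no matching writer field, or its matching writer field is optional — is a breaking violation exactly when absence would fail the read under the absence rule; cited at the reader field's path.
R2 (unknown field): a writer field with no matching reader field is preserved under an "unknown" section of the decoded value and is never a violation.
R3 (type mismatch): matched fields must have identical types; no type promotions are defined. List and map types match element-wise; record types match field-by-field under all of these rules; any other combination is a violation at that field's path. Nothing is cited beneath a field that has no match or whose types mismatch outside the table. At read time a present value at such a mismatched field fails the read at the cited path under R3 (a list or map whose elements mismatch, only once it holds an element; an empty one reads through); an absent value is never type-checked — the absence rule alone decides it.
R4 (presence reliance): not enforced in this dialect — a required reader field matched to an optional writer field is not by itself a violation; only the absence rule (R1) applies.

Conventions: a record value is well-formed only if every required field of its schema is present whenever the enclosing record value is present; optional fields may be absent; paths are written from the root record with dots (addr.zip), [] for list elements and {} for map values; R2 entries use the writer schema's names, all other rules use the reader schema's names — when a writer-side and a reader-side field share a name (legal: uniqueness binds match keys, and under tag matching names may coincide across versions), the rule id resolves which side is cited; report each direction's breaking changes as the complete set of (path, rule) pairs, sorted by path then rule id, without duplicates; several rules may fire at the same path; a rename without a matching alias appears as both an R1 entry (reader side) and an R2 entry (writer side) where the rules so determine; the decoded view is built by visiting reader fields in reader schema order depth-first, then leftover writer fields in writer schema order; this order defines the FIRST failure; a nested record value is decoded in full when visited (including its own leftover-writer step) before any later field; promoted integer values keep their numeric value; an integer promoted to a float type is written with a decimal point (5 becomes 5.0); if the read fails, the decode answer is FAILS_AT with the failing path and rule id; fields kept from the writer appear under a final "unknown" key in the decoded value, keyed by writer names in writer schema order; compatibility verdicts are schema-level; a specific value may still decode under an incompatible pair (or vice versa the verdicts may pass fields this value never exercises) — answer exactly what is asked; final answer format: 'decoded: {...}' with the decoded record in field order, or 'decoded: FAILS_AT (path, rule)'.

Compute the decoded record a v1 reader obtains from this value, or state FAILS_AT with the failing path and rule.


each type pair in Shipment: writer, then reader
migrating the Shipment value to v1:
  scores := {}
  geo.active := false
  geo.score := 0.25
  geo.verified := false (no value, default fills)
  geo.email := "beta" (no value, default fills)
  writer geo.name: kept under "unknown"
  read fails at checksum under R1 (no fill)
  => FAILS_AT (checksum, R1)
remaining Shipment differences; none change what is asked:
  renamed field email to name in record Meta -> no rule fires on it and the decoded Shipment view is identical with or without it
  field active in record Meta: tag 7 changed to 17 -> no rule fires on it and the decoded Shipment view is identical with or without it
  removed field verified from record Meta -> no rule fires on it and the decoded Shipment view is identical with or without it

decoded: FAILS_AT (checksum, R1)


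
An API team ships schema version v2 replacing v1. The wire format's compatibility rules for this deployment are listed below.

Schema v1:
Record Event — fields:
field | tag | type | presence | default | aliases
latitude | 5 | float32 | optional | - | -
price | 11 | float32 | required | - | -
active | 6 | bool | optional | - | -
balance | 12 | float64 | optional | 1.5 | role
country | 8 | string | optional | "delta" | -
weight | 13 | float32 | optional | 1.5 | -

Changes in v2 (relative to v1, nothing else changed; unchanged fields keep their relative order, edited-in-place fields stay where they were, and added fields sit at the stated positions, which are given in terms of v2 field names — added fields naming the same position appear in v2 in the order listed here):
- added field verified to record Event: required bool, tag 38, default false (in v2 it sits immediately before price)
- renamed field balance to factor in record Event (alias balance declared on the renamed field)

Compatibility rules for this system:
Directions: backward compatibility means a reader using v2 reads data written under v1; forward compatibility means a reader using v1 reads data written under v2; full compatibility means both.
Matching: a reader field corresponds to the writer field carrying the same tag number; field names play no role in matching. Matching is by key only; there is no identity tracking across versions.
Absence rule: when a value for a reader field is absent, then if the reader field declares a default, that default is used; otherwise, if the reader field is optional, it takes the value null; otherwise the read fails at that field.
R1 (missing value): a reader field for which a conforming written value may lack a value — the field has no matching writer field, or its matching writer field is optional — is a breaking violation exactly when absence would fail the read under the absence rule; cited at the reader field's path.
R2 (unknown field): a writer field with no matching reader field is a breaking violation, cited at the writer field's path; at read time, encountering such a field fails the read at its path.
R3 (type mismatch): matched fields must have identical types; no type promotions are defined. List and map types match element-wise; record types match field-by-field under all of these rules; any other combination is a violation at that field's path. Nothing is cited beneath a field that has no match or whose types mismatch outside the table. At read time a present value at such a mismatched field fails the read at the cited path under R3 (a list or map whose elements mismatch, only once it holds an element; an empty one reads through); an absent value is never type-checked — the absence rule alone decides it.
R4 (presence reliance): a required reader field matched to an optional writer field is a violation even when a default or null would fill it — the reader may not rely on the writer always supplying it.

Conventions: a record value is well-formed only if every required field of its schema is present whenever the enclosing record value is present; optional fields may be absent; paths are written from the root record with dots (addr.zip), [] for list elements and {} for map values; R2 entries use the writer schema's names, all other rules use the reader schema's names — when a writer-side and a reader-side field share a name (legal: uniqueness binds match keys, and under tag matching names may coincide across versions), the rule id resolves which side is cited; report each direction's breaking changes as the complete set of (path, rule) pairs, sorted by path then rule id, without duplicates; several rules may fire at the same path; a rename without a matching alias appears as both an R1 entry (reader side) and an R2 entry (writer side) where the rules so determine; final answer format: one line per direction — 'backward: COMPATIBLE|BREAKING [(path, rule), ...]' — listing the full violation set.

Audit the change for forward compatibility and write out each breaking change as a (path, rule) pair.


forward: BREAKING [(verified, R2)]

each type pair in Event: writer, then reader
forward analysis of Event with v1 as reader and v2 as writer:
  float32 -> float32, writer optional: latitude aligns to latitude
  float32 -> float32, writer required: price aligns to price
  bool -> bool, writer optional: active aligns to active
  float64 -> float64, writer optional: balance aligns to factor
  string -> string, writer optional: country aligns to country
  float32 -> float32, writer optional: weight aligns to weight
  verified (writer side), unknown to reader
  R2 fires at verified
  forward on Event therefore BREAKING (1)
diffs on Event not affecting the asked answer:
  renamed field balance to factor in record Event (alias balance declared on the renamed field) -> fires no rule on Event, leaving the asked answer as it is


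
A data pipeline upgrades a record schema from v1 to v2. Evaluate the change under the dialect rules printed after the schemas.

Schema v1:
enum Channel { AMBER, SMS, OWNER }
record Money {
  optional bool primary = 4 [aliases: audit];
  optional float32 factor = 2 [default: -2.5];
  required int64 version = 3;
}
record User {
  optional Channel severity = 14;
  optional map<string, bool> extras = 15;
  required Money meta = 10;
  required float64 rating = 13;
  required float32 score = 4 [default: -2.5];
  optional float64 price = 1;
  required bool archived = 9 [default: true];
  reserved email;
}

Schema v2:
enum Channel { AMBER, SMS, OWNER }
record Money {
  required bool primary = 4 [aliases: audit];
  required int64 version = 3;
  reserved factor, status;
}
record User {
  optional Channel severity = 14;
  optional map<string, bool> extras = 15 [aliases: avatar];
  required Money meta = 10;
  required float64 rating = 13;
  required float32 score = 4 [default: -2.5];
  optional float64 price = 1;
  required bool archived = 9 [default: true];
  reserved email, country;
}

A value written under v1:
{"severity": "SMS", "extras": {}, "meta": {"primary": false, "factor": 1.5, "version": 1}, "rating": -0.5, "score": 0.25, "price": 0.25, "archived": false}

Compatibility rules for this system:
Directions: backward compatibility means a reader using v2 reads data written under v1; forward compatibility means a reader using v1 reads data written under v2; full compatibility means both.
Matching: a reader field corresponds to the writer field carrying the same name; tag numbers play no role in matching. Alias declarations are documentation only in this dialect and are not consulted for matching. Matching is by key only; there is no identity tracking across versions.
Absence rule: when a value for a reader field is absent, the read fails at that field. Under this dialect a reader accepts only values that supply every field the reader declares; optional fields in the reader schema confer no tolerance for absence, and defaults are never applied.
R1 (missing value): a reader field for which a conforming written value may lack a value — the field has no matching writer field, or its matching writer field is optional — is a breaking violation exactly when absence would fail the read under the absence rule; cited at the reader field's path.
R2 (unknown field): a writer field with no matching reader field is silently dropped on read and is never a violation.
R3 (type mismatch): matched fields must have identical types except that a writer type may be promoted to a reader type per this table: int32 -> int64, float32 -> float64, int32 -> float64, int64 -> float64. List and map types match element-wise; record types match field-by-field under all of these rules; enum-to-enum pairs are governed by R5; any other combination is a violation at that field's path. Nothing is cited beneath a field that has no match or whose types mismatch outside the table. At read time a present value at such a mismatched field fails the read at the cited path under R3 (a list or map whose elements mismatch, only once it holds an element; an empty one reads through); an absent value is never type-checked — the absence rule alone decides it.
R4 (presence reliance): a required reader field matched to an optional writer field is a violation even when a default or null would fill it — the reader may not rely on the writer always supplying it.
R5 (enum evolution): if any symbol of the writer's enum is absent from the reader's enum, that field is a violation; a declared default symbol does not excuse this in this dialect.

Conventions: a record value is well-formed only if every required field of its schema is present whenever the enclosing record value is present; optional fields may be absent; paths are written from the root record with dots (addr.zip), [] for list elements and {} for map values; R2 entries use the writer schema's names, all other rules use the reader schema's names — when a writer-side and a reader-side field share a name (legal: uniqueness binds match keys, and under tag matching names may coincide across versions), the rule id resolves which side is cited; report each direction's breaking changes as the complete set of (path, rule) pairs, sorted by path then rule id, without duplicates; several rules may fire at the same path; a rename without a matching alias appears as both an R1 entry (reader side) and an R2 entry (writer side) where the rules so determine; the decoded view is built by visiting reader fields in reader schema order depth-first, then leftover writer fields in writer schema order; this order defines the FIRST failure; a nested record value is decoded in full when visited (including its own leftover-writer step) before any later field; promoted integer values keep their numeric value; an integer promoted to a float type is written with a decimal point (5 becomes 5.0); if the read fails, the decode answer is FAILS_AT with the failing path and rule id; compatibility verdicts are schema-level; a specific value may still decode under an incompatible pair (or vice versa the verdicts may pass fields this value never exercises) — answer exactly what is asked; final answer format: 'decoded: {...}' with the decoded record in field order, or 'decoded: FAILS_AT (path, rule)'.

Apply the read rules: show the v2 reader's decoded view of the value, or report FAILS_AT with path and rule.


decoded: {"severity": "SMS", "extras": {}, "meta": {"primary": false, "version": 1}, "rating": -0.5, "score": 0.25, "price": 0.25, "archived": false}

each type pair in User: writer, then reader
decode (reader v2):
  severity := "SMS"
  extras := {}
  meta.primary := false
  meta.version := 1
  writer meta.factor: unknown -> dropped
  rating := -0.5
  score := 0.25
  price := 0.25
  archived := false
  => decoded: {"severity": "SMS", "extras": {}, "meta": {"primary": false, "version": 1}, "rating": -0.5, "score": 0.25, "price": 0.25, "archived": false}
checking off the User differences that do not matter here:
  field primary in record Money: optional changed to required -> changes User's schema-level verdicts only — the decode of this value is the same


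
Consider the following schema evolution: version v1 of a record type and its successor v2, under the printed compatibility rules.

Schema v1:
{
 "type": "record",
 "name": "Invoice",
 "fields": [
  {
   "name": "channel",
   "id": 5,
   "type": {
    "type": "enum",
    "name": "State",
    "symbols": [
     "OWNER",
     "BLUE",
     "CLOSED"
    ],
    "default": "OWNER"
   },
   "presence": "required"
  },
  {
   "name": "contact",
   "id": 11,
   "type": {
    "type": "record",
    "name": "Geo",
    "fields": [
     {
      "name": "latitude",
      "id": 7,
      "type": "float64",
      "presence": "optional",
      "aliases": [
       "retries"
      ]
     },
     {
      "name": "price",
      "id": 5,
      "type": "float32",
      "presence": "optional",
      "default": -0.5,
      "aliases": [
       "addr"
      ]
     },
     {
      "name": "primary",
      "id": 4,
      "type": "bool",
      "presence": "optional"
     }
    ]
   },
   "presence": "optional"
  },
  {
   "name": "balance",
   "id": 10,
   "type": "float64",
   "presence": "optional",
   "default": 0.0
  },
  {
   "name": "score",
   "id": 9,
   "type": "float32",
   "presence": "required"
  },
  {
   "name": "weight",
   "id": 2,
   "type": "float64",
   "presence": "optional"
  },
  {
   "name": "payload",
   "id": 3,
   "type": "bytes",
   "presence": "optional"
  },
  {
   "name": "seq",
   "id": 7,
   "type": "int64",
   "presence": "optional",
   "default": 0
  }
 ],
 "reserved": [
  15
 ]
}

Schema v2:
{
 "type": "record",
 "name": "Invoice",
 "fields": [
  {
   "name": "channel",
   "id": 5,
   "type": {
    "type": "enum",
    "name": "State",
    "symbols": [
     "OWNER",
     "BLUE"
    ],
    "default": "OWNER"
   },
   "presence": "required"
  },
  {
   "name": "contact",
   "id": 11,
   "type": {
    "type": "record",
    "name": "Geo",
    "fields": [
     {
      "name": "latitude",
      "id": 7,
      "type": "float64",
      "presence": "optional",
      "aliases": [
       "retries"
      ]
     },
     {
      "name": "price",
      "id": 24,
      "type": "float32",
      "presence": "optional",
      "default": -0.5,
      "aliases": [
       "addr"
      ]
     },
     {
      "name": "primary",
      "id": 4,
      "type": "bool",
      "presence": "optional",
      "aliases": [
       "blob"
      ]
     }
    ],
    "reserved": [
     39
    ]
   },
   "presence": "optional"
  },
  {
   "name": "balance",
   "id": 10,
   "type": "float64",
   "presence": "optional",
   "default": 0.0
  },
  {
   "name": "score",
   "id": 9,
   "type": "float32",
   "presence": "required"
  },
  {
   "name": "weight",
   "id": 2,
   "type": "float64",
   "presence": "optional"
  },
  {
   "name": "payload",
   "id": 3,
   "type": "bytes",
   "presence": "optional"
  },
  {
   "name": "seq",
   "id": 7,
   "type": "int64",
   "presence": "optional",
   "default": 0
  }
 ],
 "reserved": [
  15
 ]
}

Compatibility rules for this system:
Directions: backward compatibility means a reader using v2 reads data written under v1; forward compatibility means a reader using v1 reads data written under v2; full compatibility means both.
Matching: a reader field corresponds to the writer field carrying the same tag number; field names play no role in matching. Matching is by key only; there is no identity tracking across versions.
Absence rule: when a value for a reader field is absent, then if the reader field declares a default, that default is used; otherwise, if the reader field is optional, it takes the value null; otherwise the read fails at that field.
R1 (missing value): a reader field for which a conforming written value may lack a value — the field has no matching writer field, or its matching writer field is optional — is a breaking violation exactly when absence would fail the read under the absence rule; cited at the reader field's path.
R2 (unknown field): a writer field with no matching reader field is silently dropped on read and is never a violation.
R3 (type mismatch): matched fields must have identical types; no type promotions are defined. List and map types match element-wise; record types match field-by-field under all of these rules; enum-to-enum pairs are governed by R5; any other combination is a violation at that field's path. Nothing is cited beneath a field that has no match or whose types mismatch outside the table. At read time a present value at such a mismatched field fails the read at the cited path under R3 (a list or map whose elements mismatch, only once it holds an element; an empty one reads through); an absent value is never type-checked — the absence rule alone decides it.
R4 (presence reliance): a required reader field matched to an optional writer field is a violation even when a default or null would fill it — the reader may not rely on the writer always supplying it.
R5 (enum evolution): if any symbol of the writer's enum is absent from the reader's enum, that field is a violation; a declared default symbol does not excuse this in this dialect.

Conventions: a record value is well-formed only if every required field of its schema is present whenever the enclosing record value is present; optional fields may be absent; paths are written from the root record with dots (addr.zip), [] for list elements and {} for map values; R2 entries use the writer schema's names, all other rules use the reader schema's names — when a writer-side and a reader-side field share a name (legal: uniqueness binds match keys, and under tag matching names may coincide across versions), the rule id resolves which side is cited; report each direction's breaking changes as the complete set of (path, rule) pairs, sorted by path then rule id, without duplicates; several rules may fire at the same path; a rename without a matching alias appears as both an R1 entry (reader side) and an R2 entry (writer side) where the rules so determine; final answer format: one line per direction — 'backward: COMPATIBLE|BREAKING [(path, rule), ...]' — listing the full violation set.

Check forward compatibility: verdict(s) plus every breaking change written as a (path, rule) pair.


arrows below run writer -> reader for Invoice
forward analysis of Invoice with v1 as reader and v2 as writer:
  channel <- channel (State -> State, writer required)
  contact <- contact (Geo -> Geo, writer optional)
  balance <- balance (float64 -> float64, writer optional)
  score <- score (float32 -> float32, writer required)
  weight <- weight (float64 -> float64, writer optional)
  payload <- payload (bytes -> bytes, writer optional)
  seq <- seq (int64 -> int64, writer optional)
  contact.latitude <- contact.latitude (float64 -> float64, writer optional)
  contact.price: no writer-side match
  contact.primary <- contact.primary (bool -> bool, writer optional)
  contact.price (writer side), unknown to reader
  => no violations; forward on Invoice: COMPATIBLE
remaining Invoice differences; none change what is asked:
  field price in record Geo: tag 5 changed to 24 -> fires no rule on Invoice, leaving the asked answer as it is
  enum State (field channel in record Invoice): symbol CLOSED removed -> matters only for Invoice's backward compatibility — outside the asked direction

forward: COMPATIBLE []


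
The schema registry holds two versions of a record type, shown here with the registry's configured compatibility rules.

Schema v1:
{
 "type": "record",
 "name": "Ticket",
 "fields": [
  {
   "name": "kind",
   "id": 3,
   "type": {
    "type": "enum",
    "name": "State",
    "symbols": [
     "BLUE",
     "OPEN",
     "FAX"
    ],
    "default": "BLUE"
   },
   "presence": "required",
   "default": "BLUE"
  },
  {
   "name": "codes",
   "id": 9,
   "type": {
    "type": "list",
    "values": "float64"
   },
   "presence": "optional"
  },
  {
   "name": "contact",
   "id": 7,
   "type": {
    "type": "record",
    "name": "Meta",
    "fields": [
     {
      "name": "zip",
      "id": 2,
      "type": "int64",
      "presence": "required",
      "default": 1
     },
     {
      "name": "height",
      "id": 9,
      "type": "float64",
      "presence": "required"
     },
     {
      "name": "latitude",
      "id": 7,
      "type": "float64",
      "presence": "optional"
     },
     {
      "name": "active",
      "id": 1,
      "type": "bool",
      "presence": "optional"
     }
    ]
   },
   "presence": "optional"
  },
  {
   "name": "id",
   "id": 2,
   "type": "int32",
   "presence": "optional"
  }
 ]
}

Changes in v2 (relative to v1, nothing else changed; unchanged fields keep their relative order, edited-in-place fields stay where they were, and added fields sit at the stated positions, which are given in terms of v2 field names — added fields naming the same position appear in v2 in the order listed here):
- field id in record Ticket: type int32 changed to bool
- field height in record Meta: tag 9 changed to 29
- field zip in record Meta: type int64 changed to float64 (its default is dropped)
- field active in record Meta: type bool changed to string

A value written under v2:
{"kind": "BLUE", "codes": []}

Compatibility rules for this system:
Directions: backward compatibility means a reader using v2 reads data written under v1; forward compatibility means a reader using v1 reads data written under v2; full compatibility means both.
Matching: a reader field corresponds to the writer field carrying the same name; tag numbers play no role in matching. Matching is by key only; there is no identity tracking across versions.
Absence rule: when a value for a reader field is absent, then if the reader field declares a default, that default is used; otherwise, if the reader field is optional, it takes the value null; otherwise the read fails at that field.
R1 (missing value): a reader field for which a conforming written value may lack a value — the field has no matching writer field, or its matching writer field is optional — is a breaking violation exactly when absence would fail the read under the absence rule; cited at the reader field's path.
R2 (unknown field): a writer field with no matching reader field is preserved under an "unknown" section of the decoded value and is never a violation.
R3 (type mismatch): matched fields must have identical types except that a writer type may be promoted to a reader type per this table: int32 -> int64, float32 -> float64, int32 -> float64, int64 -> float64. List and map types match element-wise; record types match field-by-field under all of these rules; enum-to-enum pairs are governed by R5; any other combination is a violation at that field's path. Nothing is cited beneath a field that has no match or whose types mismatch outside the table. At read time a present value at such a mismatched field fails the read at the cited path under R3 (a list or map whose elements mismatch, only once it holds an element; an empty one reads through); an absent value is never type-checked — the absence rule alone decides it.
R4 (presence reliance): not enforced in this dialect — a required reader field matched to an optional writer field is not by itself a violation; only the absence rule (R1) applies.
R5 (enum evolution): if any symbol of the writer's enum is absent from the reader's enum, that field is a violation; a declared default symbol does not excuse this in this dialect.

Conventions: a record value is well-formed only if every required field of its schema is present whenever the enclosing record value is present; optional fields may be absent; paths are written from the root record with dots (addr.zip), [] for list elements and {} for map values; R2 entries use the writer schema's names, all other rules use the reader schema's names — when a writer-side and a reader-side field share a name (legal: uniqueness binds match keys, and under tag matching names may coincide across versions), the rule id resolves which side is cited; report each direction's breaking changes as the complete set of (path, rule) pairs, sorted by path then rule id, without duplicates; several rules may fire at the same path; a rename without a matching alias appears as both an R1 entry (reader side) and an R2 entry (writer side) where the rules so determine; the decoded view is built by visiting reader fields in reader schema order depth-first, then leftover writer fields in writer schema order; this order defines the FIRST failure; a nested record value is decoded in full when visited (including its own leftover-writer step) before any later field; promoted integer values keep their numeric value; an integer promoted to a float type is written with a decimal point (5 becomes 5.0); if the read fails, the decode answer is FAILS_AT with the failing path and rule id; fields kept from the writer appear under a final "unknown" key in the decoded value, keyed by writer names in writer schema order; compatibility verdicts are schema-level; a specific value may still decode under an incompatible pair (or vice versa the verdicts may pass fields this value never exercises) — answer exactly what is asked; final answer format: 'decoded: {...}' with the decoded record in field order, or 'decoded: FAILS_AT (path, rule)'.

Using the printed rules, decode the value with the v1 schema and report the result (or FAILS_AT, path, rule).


decoded: {"kind": "BLUE", "codes": [], "contact": null, "id": null}

arrows below run writer -> reader for Ticket
decode (reader v1):
  kind := "BLUE"
  codes := []
  contact := null (not supplied -> null)
  id := null (not supplied -> null)
  => decoded: {"kind": "BLUE", "codes": [], "contact": null, "id": null}
ruling out the remaining Ticket differences:
  field id in record Ticket: type int32 changed to bool -> shifts the Ticket verdicts, not this decode
  field height in record Meta: tag 9 changed to 29 -> triggers nothing under the printed rules; the Ticket answer is the same either way
  field zip in record Meta: type int64 changed to float64 (its default is dropped) -> shifts the Ticket verdicts, not this decode
  field active in record Meta: type bool changed to string -> shifts the Ticket verdicts, not this decode


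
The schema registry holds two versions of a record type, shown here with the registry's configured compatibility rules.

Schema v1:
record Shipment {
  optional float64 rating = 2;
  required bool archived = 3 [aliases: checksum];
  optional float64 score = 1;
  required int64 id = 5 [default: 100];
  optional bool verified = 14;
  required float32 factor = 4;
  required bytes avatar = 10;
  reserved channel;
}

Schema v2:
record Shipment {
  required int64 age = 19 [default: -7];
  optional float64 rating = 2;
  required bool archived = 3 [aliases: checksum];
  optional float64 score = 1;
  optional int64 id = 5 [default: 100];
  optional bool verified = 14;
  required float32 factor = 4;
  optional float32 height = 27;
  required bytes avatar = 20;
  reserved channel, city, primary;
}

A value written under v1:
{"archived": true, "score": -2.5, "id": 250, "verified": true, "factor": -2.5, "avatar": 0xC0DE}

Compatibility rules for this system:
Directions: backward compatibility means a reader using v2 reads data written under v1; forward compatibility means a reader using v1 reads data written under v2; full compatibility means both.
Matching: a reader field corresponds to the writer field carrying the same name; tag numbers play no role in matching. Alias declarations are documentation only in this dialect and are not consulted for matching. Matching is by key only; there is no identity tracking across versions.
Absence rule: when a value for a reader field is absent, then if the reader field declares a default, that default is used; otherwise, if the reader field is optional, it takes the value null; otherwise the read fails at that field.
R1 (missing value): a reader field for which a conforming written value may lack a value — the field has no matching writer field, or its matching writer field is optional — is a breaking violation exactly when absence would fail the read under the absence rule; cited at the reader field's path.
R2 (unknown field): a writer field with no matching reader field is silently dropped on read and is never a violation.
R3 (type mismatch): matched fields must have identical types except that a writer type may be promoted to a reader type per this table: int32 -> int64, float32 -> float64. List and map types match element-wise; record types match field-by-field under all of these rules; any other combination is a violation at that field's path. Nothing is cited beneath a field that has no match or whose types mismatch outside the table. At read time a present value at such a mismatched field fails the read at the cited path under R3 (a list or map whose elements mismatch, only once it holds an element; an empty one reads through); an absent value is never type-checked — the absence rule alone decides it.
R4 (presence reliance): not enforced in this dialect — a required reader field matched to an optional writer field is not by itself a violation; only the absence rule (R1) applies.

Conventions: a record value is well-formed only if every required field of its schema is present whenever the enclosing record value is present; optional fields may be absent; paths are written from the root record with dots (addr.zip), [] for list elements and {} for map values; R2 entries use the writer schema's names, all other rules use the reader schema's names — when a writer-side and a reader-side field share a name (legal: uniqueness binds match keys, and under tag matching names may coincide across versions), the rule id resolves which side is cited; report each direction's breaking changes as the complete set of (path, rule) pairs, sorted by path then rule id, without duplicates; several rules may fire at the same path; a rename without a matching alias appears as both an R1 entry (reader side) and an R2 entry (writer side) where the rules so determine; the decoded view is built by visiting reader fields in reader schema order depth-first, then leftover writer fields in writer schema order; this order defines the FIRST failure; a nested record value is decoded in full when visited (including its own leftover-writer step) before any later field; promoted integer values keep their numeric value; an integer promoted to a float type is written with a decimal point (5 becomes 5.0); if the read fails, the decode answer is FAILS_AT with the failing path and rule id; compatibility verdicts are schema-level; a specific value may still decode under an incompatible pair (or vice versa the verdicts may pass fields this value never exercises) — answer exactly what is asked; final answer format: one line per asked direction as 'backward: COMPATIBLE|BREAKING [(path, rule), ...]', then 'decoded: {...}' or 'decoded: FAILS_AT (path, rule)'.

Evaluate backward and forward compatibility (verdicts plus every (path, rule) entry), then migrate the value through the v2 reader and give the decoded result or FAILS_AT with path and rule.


each type pair in Shipment: writer, then reader
backward analysis of Shipment with v2 as reader and v1 as writer:
  age has no writer counterpart
  rating <- rating (float64 -> float64, writer optional)
  archived <- archived (bool -> bool, writer required)
  score <- score (float64 -> float64, writer optional)
  id <- id (int64 -> int64, writer required)
  verified <- verified (bool -> bool, writer optional)
  factor <- factor (float32 -> float32, writer required)
  height has no writer counterpart
  avatar <- avatar (bytes -> bytes, writer required)
  => no violations; backward on Shipment: COMPATIBLE
forward analysis of Shipment with v1 as reader and v2 as writer:
  rating <- rating (float64 -> float64, writer optional)
  archived <- archived (bool -> bool, writer required)
  score <- score (float64 -> float64, writer optional)
  id <- id (int64 -> int64, writer optional)
  verified <- verified (bool -> bool, writer optional)
  factor <- factor (float32 -> float32, writer required)
  avatar <- avatar (bytes -> bytes, writer required)
  writer age: unknown to reader
  writer height: unknown to reader
  => no violations; forward on Shipment: COMPATIBLE
decode (reader v2):
  age := -7 (no value, default fills)
  rating := null (not supplied -> null)
  archived := true
  score := -2.5
  id := 250
  verified := true
  factor := -2.5
  height := null (not supplied -> null)
  avatar := 0xC0DE
  => decoded: {"age": -7, "rating": null, "archived": true, "score": -2.5, "id": 250, "verified": true, "factor": -2.5, "height": null, "avatar": 0xC0DE}

backward: COMPATIBLE []; forward: COMPATIBLE []; decoded: {"age": -7, "rating": null, "archived": true, "score": -2.5, "id": 250, "verified": true, "factor": -2.5, "height": null, "avatar": 0xC0DE}
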